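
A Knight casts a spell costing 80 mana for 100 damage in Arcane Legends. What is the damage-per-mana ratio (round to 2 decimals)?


Efficiency = damage / mana
= 100 / 80
= 1.25

1.25 dmg/mana


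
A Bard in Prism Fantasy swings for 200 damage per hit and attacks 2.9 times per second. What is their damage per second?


DPS = damage * attack_speed
= 200 * 2.9
= 580.0

580.0 DPS


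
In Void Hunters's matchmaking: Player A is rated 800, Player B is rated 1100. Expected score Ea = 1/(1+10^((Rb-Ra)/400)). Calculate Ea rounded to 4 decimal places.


Elo expected score: Ea = 1/(1 + 10^((Rb-Ra)/400))
Rb - Ra = 1100 - 800 = 300
(Rb-Ra)/400 = 300/400 = 0.75
10^0.75 = 5.623413
Ea = 1/(1 + 5.623413) = 1/6.623413 = 0.1510

0.1510


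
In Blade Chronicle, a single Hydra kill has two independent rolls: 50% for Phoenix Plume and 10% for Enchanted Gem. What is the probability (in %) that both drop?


For independent events, P(both) = P(A) * P(B)
= 50% * 10%
= 500 / 100 %
= 5.0%

5.0%


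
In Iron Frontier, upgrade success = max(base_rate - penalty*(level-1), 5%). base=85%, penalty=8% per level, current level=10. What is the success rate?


raw_rate = 85 - 8 * (10 - 1)
= 85 - 8 * 9
= 85 - 72
= 13
Apply floor: max(13, 5) = 13%

13%


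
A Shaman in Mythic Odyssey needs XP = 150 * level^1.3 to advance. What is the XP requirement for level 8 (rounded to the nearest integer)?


XP = 150 * level^1.3
Substitute level = 8:
XP = 150 * 8^1.3
= 150 * 14.9285
= 2239

2239 XP


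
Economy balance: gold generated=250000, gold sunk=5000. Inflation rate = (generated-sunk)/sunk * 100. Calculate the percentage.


Net gold = 250000 - 5000 = 245000
Inflation rate = net / sunk * 100 = 245000 / 5000 * 100
= 49.0 * 100
= 4900.00%

4900.00%


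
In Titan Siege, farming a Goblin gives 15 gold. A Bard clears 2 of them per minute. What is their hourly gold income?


Gold per minute = 15 * 2 = 30
Gold per hour = 30 * 60 = 1800

1800 gold/hour


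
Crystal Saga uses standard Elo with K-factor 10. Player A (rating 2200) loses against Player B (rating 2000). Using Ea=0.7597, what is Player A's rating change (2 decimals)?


Elo update: delta = K * (S - Ea), where S = 0 (loses)
S - Ea = 0 - 0.7597 = -0.7597
Rating change = 10 * -0.7597
= -7.60

-7.60 rating points


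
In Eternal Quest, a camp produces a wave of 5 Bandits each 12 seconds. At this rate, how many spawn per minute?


Spawns per minute = count * (60 / interval)
= 5 * (60 / 12)
= 5 * 5.0
= 25.0

25.0 per minute


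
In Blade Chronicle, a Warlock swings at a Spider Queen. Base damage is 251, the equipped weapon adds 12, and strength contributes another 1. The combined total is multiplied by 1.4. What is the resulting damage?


Sum base + weapon + str = 251 + 12 + 1 = 264
Multiply by 1.4:
264 * 1.4 = 369.6

369.6 damage


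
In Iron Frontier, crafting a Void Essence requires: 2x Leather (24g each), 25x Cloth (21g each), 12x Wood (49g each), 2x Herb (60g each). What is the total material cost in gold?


Cost breakdown:
  Leather: 2 * 24 = 48
  Cloth: 25 * 21 = 525
  Wood: 12 * 49 = 588
  Herb: 2 * 60 = 120
Total = 48 + 525 + 588 + 120 = 1281

1281 gold


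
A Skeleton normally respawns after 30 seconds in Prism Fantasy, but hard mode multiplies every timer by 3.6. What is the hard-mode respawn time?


Respawn time = base * multiplier
= 30 * 3.6
= 108.0 seconds

108.0 seconds


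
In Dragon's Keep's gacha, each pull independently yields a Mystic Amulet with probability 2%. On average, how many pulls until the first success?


Expected pulls for a geometric distribution = 1/p = 100 / rate%
= 100 / 2
= 50.0

50.0 pulls


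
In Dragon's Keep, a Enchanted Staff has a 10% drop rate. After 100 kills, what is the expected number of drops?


Expected drops = kills * (drop_rate / 100)
= 100 * (10 / 100)
= 100 * 0.1
= 10.0

10.0 drops


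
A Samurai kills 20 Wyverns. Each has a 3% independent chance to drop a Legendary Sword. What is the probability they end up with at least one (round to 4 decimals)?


P(at least one) = 1 - P(none) = 1 - (1-p)^n
p = 3/100 = 0.03
1 - p = 0.97
(1 - p)^20 = 0.97^20 = 0.543794
P(at least one) = 1 - 0.543794 = 0.4562

0.4562


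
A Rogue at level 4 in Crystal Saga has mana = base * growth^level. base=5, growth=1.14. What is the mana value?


value = base * growth^level
= 5 * 1.14^4
= 5 * 1.68896
= 8.44

8.44 mana


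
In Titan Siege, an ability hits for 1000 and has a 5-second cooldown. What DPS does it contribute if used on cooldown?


DPS = damage / cooldown
= 1000 / 5
= 200.00

200.00 DPS


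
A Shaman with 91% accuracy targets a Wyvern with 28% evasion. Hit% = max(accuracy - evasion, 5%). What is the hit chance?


accuracy - evasion = 91 - 28 = 63
Apply floor: max(63, 5) = 63
Hit chance = 63%

63%


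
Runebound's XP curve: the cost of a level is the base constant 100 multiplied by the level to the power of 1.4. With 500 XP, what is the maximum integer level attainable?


XP = 100 * level^1.4, so level = (XP / 100)^(1/1.4)
= (500 / 100)^(1/1.4)
= 5.0^0.7143
= 3.1569
Floor: level = 3

level 3


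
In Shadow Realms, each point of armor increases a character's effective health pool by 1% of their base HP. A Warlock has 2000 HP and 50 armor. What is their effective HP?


EHP = 2000 * (1 + 50/100)
= 2000 * (1 + 0.5)
= 2000 * 1.5
= 3000.0

3000.0 EHP


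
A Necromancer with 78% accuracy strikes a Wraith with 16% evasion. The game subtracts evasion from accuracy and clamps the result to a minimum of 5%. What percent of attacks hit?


accuracy - evasion = 78 - 16 = 62
Apply floor: max(62, 5) = 62
Hit chance = 62%

62%


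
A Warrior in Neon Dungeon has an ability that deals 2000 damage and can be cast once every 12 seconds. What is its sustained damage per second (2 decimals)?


DPS = damage / cooldown
= 2000 / 12
= 166.67

166.67 DPS


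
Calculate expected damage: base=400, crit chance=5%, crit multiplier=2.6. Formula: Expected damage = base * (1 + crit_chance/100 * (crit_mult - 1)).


E[dmg] = base * (1 + crit_chance * (crit_mult - 1))
cc as decimal = 5/100 = 0.05
cm - 1 = 2.6 - 1 = 1.6
Bonus factor = 0.05 * 1.6 = 0.08
Total multiplier = 1 + 0.08 = 1.08
Expected damage = 400 * 1.08 = 432.00

432.00 damage


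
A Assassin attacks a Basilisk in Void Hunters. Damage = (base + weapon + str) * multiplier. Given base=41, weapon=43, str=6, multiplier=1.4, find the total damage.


Sum base + weapon + str = 41 + 43 + 6 = 90
Multiply by 1.4:
90 * 1.4 = 126.0

126.0 damage


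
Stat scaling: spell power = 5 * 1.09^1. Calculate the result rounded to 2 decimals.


value = base * growth^level
= 5 * 1.09^1
= 5 * 1.09
= 5.45

5.45 spell power


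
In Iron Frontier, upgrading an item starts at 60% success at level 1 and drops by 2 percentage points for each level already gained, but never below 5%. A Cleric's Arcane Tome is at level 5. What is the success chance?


raw_rate = 60 - 2 * (5 - 1)
= 60 - 2 * 4
= 60 - 8
= 52
Apply floor: max(52, 5) = 52%

52%


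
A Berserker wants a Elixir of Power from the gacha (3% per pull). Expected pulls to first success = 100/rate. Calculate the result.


Expected pulls for a geometric distribution = 1/p = 100 / rate%
= 100 / 3
= 33.33

33.33 pulls


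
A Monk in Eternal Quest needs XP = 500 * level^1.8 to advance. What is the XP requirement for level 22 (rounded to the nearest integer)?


XP = 500 * level^1.8
Substitute level = 22:
XP = 500 * 22^1.8
= 500 * 260.832
= 130416

130416 XP


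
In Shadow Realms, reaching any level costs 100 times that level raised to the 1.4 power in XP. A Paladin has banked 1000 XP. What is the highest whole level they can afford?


XP = 100 * level^1.4, so level = (XP / 100)^(1/1.4)
= (1000 / 100)^(1/1.4)
= 10.0^0.7143
= 5.1795
Floor: level = 5

level 5


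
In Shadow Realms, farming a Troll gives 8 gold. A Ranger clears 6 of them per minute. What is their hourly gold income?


Gold per minute = 8 * 6 = 48
Gold per hour = 48 * 60 = 2880

2880 gold/hour


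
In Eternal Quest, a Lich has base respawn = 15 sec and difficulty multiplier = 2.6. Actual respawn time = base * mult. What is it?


Respawn time = base * multiplier
= 15 * 2.6
= 39.0 seconds

39.0 seconds


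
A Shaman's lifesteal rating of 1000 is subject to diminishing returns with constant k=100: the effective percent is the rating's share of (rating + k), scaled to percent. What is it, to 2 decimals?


effective% = rating / (rating + k) * 100
= 1000 / (1000 + 100) * 100
= 1000 / 1100 * 100
= 0.909091 * 100
= 90.91%

90.91%


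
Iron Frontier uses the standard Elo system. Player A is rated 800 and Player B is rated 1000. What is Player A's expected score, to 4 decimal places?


Elo expected score: Ea = 1/(1 + 10^((Rb-Ra)/400))
Rb - Ra = 1000 - 800 = 200
(Rb-Ra)/400 = 200/400 = 0.5
10^0.5 = 3.162278
Ea = 1/(1 + 3.162278) = 1/4.162278 = 0.2403

0.2403


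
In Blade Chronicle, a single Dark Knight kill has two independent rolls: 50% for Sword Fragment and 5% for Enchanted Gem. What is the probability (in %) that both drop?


For independent events, P(both) = P(A) * P(B)
= 50% * 5%
= 250 / 100 %
= 2.5%

2.5%


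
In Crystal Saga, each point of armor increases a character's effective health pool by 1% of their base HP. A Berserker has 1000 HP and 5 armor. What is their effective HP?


EHP = 1000 * (1 + 5/100)
= 1000 * (1 + 0.05)
= 1000 * 1.05
= 1050.0

1050.0 EHP


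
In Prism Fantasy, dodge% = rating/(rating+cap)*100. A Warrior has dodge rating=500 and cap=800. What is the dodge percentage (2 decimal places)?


dodge% = 500 / (500 + 800) * 100
= 500 / 1300 * 100
= 0.384615 * 100
= 38.46%

38.46%


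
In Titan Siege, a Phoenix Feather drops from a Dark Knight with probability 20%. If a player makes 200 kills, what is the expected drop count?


Expected drops = kills * (drop_rate / 100)
= 200 * (20 / 100)
= 200 * 0.2
= 40.0

40.0 drops


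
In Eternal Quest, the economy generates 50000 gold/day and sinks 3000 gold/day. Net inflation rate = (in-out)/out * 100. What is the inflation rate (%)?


Net gold = 50000 - 3000 = 47000
Inflation rate = net / sunk * 100 = 47000 / 3000 * 100
= 15.666667 * 100
= 1566.67%

1566.67%


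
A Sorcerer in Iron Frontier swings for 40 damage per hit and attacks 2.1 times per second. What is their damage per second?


DPS = damage * attack_speed
= 40 * 2.1
= 84.0

84.0 DPS


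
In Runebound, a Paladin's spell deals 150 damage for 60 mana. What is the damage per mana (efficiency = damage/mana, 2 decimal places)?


Efficiency = damage / mana
= 150 / 60
= 2.50

2.50 dmg/mana


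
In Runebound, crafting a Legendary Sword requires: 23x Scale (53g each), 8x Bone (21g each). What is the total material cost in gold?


Cost breakdown:
  Scale: 23 * 53 = 1219
  Bone: 8 * 21 = 168
Total = 1219 + 168 = 1387

1387 gold


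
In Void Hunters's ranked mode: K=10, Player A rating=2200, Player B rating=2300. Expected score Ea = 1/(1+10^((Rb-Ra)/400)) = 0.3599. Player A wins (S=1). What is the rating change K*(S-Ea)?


Elo update: delta = K * (S - Ea), where S = 1 (wins)
S - Ea = 1 - 0.3599 = 0.6401
Rating change = 10 * 0.6401
= 6.40

6.40 rating points


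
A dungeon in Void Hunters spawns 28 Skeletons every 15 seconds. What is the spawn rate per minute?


Spawns per minute = count * (60 / interval)
= 28 * (60 / 15)
= 28 * 4.0
= 112.0

112.0 per minute


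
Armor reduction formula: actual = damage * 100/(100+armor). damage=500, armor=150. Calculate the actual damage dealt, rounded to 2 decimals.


actual = 500 * 100 / (100 + 150)
= 500 * 100 / 250
= 50000 / 250
= 200.00

200.00 damage


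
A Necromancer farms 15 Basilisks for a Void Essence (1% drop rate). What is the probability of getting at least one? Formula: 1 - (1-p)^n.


P(at least one) = 1 - P(none) = 1 - (1-p)^n
p = 1/100 = 0.01
1 - p = 0.99
(1 - p)^15 = 0.99^15 = 0.860058
P(at least one) = 1 - 0.860058 = 0.1399

0.1399


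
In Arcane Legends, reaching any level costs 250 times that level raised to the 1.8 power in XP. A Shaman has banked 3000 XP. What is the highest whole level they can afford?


XP = 250 * level^1.8, so level = (XP / 250)^(1/1.8)
= (3000 / 250)^(1/1.8)
= 12.0^0.5556
= 3.9769
Floor: level = 3

level 3


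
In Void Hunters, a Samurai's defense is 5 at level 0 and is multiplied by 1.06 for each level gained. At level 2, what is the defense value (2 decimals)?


value = base * growth^level
= 5 * 1.06^2
= 5 * 1.1236
= 5.62

5.62 defense


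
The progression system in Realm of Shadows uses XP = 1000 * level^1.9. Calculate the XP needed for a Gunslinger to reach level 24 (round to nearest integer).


XP = 1000 * level^1.9
Substitute level = 24:
XP = 1000 * 24^1.9
= 1000 * 419.1808
= 419181

419181 XP


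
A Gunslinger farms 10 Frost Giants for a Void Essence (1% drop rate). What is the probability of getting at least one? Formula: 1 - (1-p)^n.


P(at least one) = 1 - P(none) = 1 - (1-p)^n
p = 1/100 = 0.01
1 - p = 0.99
(1 - p)^10 = 0.99^10 = 0.904382
P(at least one) = 1 - 0.904382 = 0.0956

0.0956


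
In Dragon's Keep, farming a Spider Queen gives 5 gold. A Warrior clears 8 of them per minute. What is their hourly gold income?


Gold per minute = 5 * 8 = 40
Gold per hour = 40 * 60 = 2400

2400 gold/hour


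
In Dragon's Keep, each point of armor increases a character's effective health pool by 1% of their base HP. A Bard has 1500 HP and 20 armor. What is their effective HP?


EHP = 1500 * (1 + 20/100)
= 1500 * (1 + 0.2)
= 1500 * 1.2
= 1800.0

1800.0 EHP


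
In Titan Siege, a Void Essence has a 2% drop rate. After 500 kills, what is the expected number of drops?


Expected drops = kills * (drop_rate / 100)
= 500 * (2 / 100)
= 500 * 0.02
= 10.0

10.0 drops


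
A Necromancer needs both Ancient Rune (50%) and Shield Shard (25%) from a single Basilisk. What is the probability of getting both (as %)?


For independent events, P(both) = P(A) * P(B)
= 50% * 25%
= 1250 / 100 %
= 12.5%

12.5%


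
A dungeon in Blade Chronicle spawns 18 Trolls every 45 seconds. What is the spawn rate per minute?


Spawns per minute = count * (60 / interval)
= 18 * (60 / 45)
= 18 * 1.3333
= 24.0

24.0 per minute


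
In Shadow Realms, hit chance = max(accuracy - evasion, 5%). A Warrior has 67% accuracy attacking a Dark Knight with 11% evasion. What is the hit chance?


accuracy - evasion = 67 - 11 = 56
Apply floor: max(56, 5) = 56
Hit chance = 56%

56%


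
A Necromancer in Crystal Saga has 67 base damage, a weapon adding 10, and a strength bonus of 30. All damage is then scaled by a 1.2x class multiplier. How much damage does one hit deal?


Sum base + weapon + str = 67 + 10 + 30 = 107
Multiply by 1.2:
107 * 1.2 = 128.4

128.4 damage


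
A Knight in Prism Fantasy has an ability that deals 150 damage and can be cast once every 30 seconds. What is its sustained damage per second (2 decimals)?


DPS = damage / cooldown
= 150 / 30
= 5.00

5.00 DPS


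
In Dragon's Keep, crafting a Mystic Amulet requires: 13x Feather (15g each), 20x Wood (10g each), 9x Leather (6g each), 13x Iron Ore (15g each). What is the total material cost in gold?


Cost breakdown:
  Feather: 13 * 15 = 195
  Wood: 20 * 10 = 200
  Leather: 9 * 6 = 54
  Iron Ore: 13 * 15 = 195
Total = 195 + 200 + 54 + 195 = 644

644 gold


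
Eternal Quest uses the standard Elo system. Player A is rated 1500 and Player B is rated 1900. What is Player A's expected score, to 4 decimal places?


Elo expected score: Ea = 1/(1 + 10^((Rb-Ra)/400))
Rb - Ra = 1900 - 1500 = 400
(Rb-Ra)/400 = 400/400 = 1.0
10^1.0 = 10.0
Ea = 1/(1 + 10.0) = 1/11.0 = 0.0909

0.0909


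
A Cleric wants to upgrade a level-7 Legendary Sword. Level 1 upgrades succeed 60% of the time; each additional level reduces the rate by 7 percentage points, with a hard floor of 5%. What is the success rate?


raw_rate = 60 - 7 * (7 - 1)
= 60 - 7 * 6
= 60 - 42
= 18
Apply floor: max(18, 5) = 18%

18%


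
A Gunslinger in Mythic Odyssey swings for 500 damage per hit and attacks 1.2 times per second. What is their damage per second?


DPS = damage * attack_speed
= 500 * 1.2
= 600.0

600.0 DPS


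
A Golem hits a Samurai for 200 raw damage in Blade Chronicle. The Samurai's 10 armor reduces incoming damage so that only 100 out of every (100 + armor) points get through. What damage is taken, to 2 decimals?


actual = 200 * 100 / (100 + 10)
= 200 * 100 / 110
= 20000 / 110
= 181.82

181.82 damage


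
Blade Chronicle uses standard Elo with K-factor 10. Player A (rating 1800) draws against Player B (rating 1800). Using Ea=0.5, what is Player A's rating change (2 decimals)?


Elo update: delta = K * (S - Ea), where S = 0.5 (draws)
S - Ea = 0.5 - 0.5 = 0.0
Rating change = 10 * 0.0
= 0.00

0.00 rating points


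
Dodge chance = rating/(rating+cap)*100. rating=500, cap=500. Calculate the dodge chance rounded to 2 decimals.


dodge% = 500 / (500 + 500) * 100
= 500 / 1000 * 100
= 0.5 * 100
= 50.00%

50.00%


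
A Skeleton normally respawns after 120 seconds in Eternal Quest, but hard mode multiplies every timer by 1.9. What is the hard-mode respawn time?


Respawn time = base * multiplier
= 120 * 1.9
= 228.0 seconds

228.0 seconds


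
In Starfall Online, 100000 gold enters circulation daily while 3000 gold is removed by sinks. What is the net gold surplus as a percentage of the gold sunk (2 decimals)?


Net gold = 100000 - 3000 = 97000
Inflation rate = net / sunk * 100 = 97000 / 3000 * 100
= 32.333333 * 100
= 3233.33%

3233.33%


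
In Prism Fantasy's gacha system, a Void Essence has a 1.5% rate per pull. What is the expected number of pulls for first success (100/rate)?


Expected pulls for a geometric distribution = 1/p = 100 / rate%
= 100 / 1.5
= 66.67

66.67 pulls


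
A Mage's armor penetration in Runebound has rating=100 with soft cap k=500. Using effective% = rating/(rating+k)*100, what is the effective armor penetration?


effective% = rating / (rating + k) * 100
= 100 / (100 + 500) * 100
= 100 / 600 * 100
= 0.166667 * 100
= 16.67%

16.67%


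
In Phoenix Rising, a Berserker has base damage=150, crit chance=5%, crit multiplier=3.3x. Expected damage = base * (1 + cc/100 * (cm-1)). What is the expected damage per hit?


E[dmg] = base * (1 + crit_chance * (crit_mult - 1))
cc as decimal = 5/100 = 0.05
cm - 1 = 3.3 - 1 = 2.3
Bonus factor = 0.05 * 2.3 = 0.115
Total multiplier = 1 + 0.115 = 1.115
Expected damage = 150 * 1.115 = 167.25

167.25 damage


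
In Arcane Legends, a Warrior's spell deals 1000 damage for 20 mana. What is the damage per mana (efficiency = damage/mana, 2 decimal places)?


Efficiency = damage / mana
= 1000 / 20
= 50.00

50.00 dmg/mana


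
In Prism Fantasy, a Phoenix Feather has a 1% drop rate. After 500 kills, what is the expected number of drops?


Expected drops = kills * (drop_rate / 100)
= 500 * (1 / 100)
= 500 * 0.01
= 5.0

5.0 drops


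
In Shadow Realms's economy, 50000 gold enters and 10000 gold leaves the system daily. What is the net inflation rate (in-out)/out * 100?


Net gold = 50000 - 10000 = 40000
Inflation rate = net / sunk * 100 = 40000 / 10000 * 100
= 4.0 * 100
= 400.00%

400.00%


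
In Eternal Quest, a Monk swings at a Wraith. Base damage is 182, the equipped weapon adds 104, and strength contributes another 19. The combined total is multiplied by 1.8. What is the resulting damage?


Sum base + weapon + str = 182 + 104 + 19 = 305
Multiply by 1.8:
305 * 1.8 = 549.0

549.0 damage


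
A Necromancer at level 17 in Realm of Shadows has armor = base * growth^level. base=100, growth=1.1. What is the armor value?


value = base * growth^level
= 100 * 1.1^17
= 100 * 5.05447
= 505.45

505.45 armor


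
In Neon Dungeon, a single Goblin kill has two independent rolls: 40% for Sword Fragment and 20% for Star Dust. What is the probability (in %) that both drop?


For independent events, P(both) = P(A) * P(B)
= 40% * 20%
= 800 / 100 %
= 8.0%

8.0%


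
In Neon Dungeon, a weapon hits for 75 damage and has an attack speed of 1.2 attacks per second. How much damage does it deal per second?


DPS = damage * attack_speed
= 75 * 1.2
= 90.0

90.0 DPS


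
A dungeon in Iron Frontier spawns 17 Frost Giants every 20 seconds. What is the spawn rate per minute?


Spawns per minute = count * (60 / interval)
= 17 * (60 / 20)
= 17 * 3.0
= 51.0

51.0 per minute


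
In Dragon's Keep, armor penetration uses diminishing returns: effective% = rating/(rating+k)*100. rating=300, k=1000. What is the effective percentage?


effective% = rating / (rating + k) * 100
= 300 / (300 + 1000) * 100
= 300 / 1300 * 100
= 0.230769 * 100
= 23.08%

23.08%


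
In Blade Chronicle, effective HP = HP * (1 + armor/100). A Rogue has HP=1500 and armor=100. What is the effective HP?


EHP = 1500 * (1 + 100/100)
= 1500 * (1 + 1.0)
= 1500 * 2.0
= 3000.0

3000.0 EHP


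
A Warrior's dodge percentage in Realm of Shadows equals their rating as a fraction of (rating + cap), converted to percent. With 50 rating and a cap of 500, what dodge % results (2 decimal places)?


dodge% = 50 / (50 + 500) * 100
= 50 / 550 * 100
= 0.090909 * 100
= 9.09%

9.09%


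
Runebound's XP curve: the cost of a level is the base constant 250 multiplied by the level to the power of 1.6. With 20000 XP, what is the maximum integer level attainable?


XP = 250 * level^1.6, so level = (XP / 250)^(1/1.6)
= (20000 / 250)^(1/1.6)
= 80.0^0.625
= 15.4679
Floor: level = 15

level 15


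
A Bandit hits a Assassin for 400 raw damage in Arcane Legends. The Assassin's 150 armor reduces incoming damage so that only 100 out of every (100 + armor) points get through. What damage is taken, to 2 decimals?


actual = 400 * 100 / (100 + 150)
= 400 * 100 / 250
= 40000 / 250
= 160.00

160.00 damage


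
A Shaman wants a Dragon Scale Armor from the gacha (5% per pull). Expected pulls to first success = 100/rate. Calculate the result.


Expected pulls for a geometric distribution = 1/p = 100 / rate%
= 100 / 5
= 20.0

20.0 pulls


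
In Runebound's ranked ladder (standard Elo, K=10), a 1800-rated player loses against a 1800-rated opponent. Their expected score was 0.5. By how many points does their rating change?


Elo update: delta = K * (S - Ea), where S = 0 (loses)
S - Ea = 0 - 0.5 = -0.5
Rating change = 10 * -0.5
= -5.00

-5.00 rating points


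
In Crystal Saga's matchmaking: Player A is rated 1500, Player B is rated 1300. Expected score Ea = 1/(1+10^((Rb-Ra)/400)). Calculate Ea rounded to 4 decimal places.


Elo expected score: Ea = 1/(1 + 10^((Rb-Ra)/400))
Rb - Ra = 1300 - 1500 = -200
(Rb-Ra)/400 = -200/400 = -0.5
10^-0.5 = 0.316228
Ea = 1/(1 + 0.316228) = 1/1.316228 = 0.7597

0.7597


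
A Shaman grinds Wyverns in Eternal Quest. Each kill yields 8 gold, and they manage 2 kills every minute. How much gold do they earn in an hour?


Gold per minute = 8 * 2 = 16
Gold per hour = 16 * 60 = 960

960 gold/hour


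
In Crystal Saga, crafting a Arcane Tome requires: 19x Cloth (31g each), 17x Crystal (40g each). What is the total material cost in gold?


Cost breakdown:
  Cloth: 19 * 31 = 589
  Crystal: 17 * 40 = 680
Total = 589 + 680 = 1269

1269 gold


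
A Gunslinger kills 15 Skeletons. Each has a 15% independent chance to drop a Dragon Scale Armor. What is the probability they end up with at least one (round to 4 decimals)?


P(at least one) = 1 - P(none) = 1 - (1-p)^n
p = 15/100 = 0.15
1 - p = 0.85
(1 - p)^15 = 0.85^15 = 0.087354
P(at least one) = 1 - 0.087354 = 0.9126

0.9126


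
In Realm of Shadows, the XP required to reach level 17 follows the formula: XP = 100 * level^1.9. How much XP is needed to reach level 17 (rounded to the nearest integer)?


XP = 100 * level^1.9
Substitute level = 17:
XP = 100 * 17^1.9
= 100 * 217.6973
= 21770

21770 XP


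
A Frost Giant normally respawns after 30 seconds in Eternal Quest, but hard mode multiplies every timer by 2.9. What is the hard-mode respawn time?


Respawn time = base * multiplier
= 30 * 2.9
= 87.0 seconds

87.0 seconds


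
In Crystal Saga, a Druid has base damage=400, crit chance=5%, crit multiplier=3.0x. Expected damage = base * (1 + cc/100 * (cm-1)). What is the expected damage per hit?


E[dmg] = base * (1 + crit_chance * (crit_mult - 1))
cc as decimal = 5/100 = 0.05
cm - 1 = 3.0 - 1 = 2.0
Bonus factor = 0.05 * 2.0 = 0.1
Total multiplier = 1 + 0.1 = 1.1
Expected damage = 400 * 1.1 = 440.00

440.00 damage


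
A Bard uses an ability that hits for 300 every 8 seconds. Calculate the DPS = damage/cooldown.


DPS = damage / cooldown
= 300 / 8
= 37.50

37.50 DPS


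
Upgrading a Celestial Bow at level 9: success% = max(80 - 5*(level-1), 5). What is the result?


raw_rate = 80 - 5 * (9 - 1)
= 80 - 5 * 8
= 80 - 40
= 40
Apply floor: max(40, 5) = 40%

40%


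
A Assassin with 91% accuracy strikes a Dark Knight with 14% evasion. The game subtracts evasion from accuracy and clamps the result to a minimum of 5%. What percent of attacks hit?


accuracy - evasion = 91 - 14 = 77
Apply floor: max(77, 5) = 77
Hit chance = 77%

77%


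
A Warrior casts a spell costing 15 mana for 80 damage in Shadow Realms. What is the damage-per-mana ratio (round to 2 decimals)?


Efficiency = damage / mana
= 80 / 15
= 5.33

5.33 dmg/mana


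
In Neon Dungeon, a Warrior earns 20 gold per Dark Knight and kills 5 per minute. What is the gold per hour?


Gold per minute = 20 * 5 = 100
Gold per hour = 100 * 60 = 6000

6000 gold/hour


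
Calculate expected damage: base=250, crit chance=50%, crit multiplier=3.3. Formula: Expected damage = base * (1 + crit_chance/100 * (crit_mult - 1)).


E[dmg] = base * (1 + crit_chance * (crit_mult - 1))
cc as decimal = 50/100 = 0.5
cm - 1 = 3.3 - 1 = 2.3
Bonus factor = 0.5 * 2.3 = 1.15
Total multiplier = 1 + 1.15 = 2.15
Expected damage = 250 * 2.15 = 537.50

537.50 damage


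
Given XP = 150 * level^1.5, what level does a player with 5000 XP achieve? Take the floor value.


XP = 150 * level^1.5, so level = (XP / 150)^(1/1.5)
= (5000 / 150)^(1/1.5)
= 33.3333^0.6667
= 10.3574
Floor: level = 10

level 10


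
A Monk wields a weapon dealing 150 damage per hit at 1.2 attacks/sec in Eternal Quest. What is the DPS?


DPS = damage * attack_speed
= 150 * 1.2
= 180.0

180.0 DPS


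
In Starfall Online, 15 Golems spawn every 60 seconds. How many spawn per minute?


Spawns per minute = count * (60 / interval)
= 15 * (60 / 60)
= 15 * 1.0
= 15.0

15.0 per minute


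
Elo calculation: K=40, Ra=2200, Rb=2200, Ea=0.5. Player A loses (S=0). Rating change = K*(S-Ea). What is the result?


Elo update: delta = K * (S - Ea), where S = 0 (loses)
S - Ea = 0 - 0.5 = -0.5
Rating change = 40 * -0.5
= -20.00

-20.00 rating points


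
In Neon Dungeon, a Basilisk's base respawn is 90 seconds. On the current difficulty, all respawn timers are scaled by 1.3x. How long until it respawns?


Respawn time = base * multiplier
= 90 * 1.3
= 117.0 seconds

117.0 seconds


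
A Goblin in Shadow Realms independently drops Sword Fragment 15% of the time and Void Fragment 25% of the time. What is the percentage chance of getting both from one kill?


For independent events, P(both) = P(A) * P(B)
= 15% * 25%
= 375 / 100 %
= 3.75%

3.75%


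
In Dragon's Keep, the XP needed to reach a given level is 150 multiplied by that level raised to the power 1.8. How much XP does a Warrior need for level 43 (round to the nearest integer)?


XP = 150 * level^1.8
Substitute level = 43:
XP = 150 * 43^1.8
= 150 * 871.4515
= 130718

130718 XP


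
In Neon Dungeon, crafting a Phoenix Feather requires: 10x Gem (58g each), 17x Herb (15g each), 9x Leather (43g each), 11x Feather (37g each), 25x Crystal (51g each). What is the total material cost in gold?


Cost breakdown:
  Gem: 10 * 58 = 580
  Herb: 17 * 15 = 255
  Leather: 9 * 43 = 387
  Feather: 11 * 37 = 407
  Crystal: 25 * 51 = 1275
Total = 580 + 255 + 387 + 407 + 1275 = 2904

2904 gold


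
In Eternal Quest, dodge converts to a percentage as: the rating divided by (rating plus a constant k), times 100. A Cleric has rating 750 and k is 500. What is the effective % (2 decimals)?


effective% = rating / (rating + k) * 100
= 750 / (750 + 500) * 100
= 750 / 1250 * 100
= 0.6 * 100
= 60.00%

60.00%


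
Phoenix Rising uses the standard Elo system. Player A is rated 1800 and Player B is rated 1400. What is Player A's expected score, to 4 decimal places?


Elo expected score: Ea = 1/(1 + 10^((Rb-Ra)/400))
Rb - Ra = 1400 - 1800 = -400
(Rb-Ra)/400 = -400/400 = -1.0
10^-1.0 = 0.1
Ea = 1/(1 + 0.1) = 1/1.1 = 0.9091

0.9091


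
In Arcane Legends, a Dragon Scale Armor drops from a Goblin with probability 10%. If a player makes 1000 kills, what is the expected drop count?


Expected drops = kills * (drop_rate / 100)
= 1000 * (10 / 100)
= 1000 * 0.1
= 100.0

100.0 drops


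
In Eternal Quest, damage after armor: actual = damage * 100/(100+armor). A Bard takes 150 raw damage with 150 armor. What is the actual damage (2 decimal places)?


actual = 150 * 100 / (100 + 150)
= 150 * 100 / 250
= 15000 / 250
= 60.00

60.00 damage


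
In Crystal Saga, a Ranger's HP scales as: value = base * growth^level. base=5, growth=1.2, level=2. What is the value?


value = base * growth^level
= 5 * 1.2^2
= 5 * 1.44
= 7.20

7.20 HP


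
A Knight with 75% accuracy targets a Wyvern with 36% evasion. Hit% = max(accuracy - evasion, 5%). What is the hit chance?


accuracy - evasion = 75 - 36 = 39
Apply floor: max(39, 5) = 39
Hit chance = 39%

39%


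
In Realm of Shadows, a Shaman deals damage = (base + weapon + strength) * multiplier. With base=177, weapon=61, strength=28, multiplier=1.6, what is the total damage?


Sum base + weapon + str = 177 + 61 + 28 = 266
Multiply by 1.6:
266 * 1.6 = 425.6

425.6 damage


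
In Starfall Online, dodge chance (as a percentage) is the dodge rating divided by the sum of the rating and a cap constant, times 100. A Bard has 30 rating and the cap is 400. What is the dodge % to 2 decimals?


dodge% = 30 / (30 + 400) * 100
= 30 / 430 * 100
= 0.069767 * 100
= 6.98%

6.98%


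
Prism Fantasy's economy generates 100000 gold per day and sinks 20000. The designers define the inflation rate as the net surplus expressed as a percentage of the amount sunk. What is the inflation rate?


Net gold = 100000 - 20000 = 80000
Inflation rate = net / sunk * 100 = 80000 / 20000 * 100
= 4.0 * 100
= 400.00%

400.00%


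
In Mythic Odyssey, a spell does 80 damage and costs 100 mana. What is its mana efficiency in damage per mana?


Efficiency = damage / mana
= 80 / 100
= 0.80

0.80 dmg/mana


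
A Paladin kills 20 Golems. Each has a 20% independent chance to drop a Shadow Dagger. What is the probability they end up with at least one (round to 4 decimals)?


P(at least one) = 1 - P(none) = 1 - (1-p)^n
p = 20/100 = 0.2
1 - p = 0.8
(1 - p)^20 = 0.8^20 = 0.011529
P(at least one) = 1 - 0.011529 = 0.9885

0.9885


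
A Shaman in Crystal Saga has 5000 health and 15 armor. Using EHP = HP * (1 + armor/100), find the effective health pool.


EHP = 5000 * (1 + 15/100)
= 5000 * (1 + 0.15)
= 5000 * 1.15
= 5750.0

5750.0 EHP


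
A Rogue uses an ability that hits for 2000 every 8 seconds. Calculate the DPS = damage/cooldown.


DPS = damage / cooldown
= 2000 / 8
= 250.00

250.00 DPS


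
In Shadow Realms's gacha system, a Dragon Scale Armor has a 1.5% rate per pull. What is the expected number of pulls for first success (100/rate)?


Expected pulls for a geometric distribution = 1/p = 100 / rate%
= 100 / 1.5
= 66.67

66.67 pulls


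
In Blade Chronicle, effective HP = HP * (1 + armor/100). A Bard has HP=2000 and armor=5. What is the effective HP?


EHP = 2000 * (1 + 5/100)
= 2000 * (1 + 0.05)
= 2000 * 1.05
= 2100.0

2100.0 EHP


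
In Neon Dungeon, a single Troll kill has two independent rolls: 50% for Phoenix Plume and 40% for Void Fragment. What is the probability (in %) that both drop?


For independent events, P(both) = P(A) * P(B)
= 50% * 40%
= 2000 / 100 %
= 20.0%

20.0%


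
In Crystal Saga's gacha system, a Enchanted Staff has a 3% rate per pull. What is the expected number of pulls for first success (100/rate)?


Expected pulls for a geometric distribution = 1/p = 100 / rate%
= 100 / 3
= 33.33

33.33 pulls


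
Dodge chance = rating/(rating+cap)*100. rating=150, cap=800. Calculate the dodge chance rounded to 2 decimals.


dodge% = 150 / (150 + 800) * 100
= 150 / 950 * 100
= 0.157895 * 100
= 15.79%

15.79%


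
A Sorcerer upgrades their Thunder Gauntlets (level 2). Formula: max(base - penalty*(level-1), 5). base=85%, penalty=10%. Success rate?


raw_rate = 85 - 10 * (2 - 1)
= 85 - 10 * 1
= 85 - 10
= 75
Apply floor: max(75, 5) = 75%

75%


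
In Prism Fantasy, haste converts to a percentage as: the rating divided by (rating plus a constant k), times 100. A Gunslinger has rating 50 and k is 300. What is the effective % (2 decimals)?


effective% = rating / (rating + k) * 100
= 50 / (50 + 300) * 100
= 50 / 350 * 100
= 0.142857 * 100
= 14.29%

14.29%


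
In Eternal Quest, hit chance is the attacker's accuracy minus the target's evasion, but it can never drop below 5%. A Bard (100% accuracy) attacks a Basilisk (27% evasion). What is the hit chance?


accuracy - evasion = 100 - 27 = 73
Apply floor: max(73, 5) = 73
Hit chance = 73%

73%


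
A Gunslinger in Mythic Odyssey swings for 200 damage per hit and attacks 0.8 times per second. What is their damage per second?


DPS = damage * attack_speed
= 200 * 0.8
= 160.0

160.0 DPS


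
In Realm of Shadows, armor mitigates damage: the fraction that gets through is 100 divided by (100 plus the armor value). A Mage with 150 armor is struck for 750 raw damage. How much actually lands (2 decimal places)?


actual = 750 * 100 / (100 + 150)
= 750 * 100 / 250
= 75000 / 250
= 300.00

300.00 damage


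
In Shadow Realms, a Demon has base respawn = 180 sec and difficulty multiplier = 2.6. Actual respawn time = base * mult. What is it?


Respawn time = base * multiplier
= 180 * 2.6
= 468.0 seconds

468.0 seconds


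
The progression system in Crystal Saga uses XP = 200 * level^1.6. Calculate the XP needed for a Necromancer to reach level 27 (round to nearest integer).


XP = 200 * level^1.6
Substitute level = 27:
XP = 200 * 27^1.6
= 200 * 195.0662
= 39013

39013 XP


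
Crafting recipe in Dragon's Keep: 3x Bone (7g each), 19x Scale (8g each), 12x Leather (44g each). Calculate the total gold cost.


Cost breakdown:
  Bone: 3 * 7 = 21
  Scale: 19 * 8 = 152
  Leather: 12 * 44 = 528
Total = 21 + 152 + 528 = 701

701 gold


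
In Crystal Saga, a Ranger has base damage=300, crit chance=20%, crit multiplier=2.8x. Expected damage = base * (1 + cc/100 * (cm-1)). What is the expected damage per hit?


E[dmg] = base * (1 + crit_chance * (crit_mult - 1))
cc as decimal = 20/100 = 0.2
cm - 1 = 2.8 - 1 = 1.8
Bonus factor = 0.2 * 1.8 = 0.36
Total multiplier = 1 + 0.36 = 1.36
Expected damage = 300 * 1.36 = 408.00

408.00 damage


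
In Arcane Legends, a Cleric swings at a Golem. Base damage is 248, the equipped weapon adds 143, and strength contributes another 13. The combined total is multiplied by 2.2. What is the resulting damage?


Sum base + weapon + str = 248 + 143 + 13 = 404
Multiply by 2.2:
404 * 2.2 = 888.8

888.8 damage


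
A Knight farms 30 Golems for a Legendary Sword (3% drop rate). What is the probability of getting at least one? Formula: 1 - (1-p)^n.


P(at least one) = 1 - P(none) = 1 - (1-p)^n
p = 3/100 = 0.03
1 - p = 0.97
(1 - p)^30 = 0.97^30 = 0.401007
P(at least one) = 1 - 0.401007 = 0.5990

0.5990


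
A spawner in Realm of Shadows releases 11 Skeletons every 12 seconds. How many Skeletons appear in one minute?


Spawns per minute = count * (60 / interval)
= 11 * (60 / 12)
= 11 * 5.0
= 55.0

55.0 per minute


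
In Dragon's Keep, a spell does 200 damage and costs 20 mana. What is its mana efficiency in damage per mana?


Efficiency = damage / mana
= 200 / 20
= 10.00

10.00 dmg/mana


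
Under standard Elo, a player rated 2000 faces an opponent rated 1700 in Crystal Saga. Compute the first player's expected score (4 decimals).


Elo expected score: Ea = 1/(1 + 10^((Rb-Ra)/400))
Rb - Ra = 1700 - 2000 = -300
(Rb-Ra)/400 = -300/400 = -0.75
10^-0.75 = 0.177828
Ea = 1/(1 + 0.177828) = 1/1.177828 = 0.8490

0.8490


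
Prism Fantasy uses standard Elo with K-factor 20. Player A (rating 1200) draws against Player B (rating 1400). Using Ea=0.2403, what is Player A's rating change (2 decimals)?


Elo update: delta = K * (S - Ea), where S = 0.5 (draws)
S - Ea = 0.5 - 0.2403 = 0.2597
Rating change = 20 * 0.2597
= 5.19

5.19 rating points


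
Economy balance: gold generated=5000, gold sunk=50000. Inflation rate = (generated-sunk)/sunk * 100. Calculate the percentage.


Net gold = 5000 - 50000 = -45000
Inflation rate = net / sunk * 100 = -45000 / 50000 * 100
= -0.9 * 100
= -90.00%

-90.00%


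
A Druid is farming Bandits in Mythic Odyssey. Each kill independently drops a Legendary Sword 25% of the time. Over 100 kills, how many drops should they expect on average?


Expected drops = kills * (drop_rate / 100)
= 100 * (25 / 100)
= 100 * 0.25
= 25.0

25.0 drops


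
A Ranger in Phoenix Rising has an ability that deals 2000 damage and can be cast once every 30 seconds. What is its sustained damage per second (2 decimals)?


DPS = damage / cooldown
= 2000 / 30
= 66.67

66.67 DPS


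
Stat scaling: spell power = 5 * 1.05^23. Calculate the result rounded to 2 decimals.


value = base * growth^level
= 5 * 1.05^23
= 5 * 3.071524
= 15.36

15.36 spell power


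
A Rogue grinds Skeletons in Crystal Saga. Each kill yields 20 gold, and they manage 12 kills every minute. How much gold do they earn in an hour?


Gold per minute = 20 * 12 = 240
Gold per hour = 240 * 60 = 14400

14400 gold/hour


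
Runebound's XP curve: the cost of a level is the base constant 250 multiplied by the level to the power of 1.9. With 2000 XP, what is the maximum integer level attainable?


XP = 250 * level^1.9, so level = (XP / 250)^(1/1.9)
= (2000 / 250)^(1/1.9)
= 8.0^0.5263
= 2.9875
Floor: level = 2

level 2


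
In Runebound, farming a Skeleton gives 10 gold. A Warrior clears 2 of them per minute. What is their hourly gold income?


Gold per minute = 10 * 2 = 20
Gold per hour = 20 * 60 = 1200

1200 gold/hour


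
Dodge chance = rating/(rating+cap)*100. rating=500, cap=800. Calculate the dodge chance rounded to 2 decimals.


dodge% = 500 / (500 + 800) * 100
= 500 / 1300 * 100
= 0.384615 * 100
= 38.46%

38.46%


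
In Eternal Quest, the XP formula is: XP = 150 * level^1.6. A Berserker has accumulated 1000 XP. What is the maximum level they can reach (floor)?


XP = 150 * level^1.6, so level = (XP / 150)^(1/1.6)
= (1000 / 150)^(1/1.6)
= 6.6667^0.625
= 3.273
Floor: level = 3

level 3


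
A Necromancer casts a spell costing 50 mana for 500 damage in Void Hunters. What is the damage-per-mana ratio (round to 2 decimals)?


Efficiency = damage / mana
= 500 / 50
= 10.00

10.00 dmg/mana


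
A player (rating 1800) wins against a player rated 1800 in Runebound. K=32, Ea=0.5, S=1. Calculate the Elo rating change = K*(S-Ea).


Elo update: delta = K * (S - Ea), where S = 1 (wins)
S - Ea = 1 - 0.5 = 0.5
Rating change = 32 * 0.5
= 16.00

16.00 rating points


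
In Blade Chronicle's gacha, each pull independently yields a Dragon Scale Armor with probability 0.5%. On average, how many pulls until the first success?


Expected pulls for a geometric distribution = 1/p = 100 / rate%
= 100 / 0.5
= 200.0

200.0 pulls


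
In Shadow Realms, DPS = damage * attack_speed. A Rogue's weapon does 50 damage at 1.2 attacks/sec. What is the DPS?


DPS = damage * attack_speed
= 50 * 1.2
= 60.0

60.0 DPS
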